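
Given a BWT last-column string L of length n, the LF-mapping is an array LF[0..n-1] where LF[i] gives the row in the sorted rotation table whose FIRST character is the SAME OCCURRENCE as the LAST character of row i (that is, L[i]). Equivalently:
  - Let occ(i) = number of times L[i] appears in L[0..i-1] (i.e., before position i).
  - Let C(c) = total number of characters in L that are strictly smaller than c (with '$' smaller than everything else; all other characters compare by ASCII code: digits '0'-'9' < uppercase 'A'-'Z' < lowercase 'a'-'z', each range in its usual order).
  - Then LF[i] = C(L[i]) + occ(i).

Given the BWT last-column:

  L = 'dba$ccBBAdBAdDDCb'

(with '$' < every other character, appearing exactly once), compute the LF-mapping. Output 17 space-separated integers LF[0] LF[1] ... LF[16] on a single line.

Char counts: '$':1, 'A':2, 'B':3, 'C':1, 'D':2, 'a':1, 'b':2, 'c':2, 'd':3
C (first-col start): C('$')=0, C('A')=1, C('B')=3, C('C')=6, C('D')=7, C('a')=9, C('b')=10, C('c')=12, C('d')=14
L[0]='d': occ=0, LF[0]=C('d')+0=14+0=14
L[1]='b': occ=0, LF[1]=C('b')+0=10+0=10
L[2]='a': occ=0, LF[2]=C('a')+0=9+0=9
L[3]='$': occ=0, LF[3]=C('$')+0=0+0=0
L[4]='c': occ=0, LF[4]=C('c')+0=12+0=12
L[5]='c': occ=1, LF[5]=C('c')+1=12+1=13
L[6]='B': occ=0, LF[6]=C('B')+0=3+0=3
L[7]='B': occ=1, LF[7]=C('B')+1=3+1=4
L[8]='A': occ=0, LF[8]=C('A')+0=1+0=1
L[9]='d': occ=1, LF[9]=C('d')+1=14+1=15
L[10]='B': occ=2, LF[10]=C('B')+2=3+2=5
L[11]='A': occ=1, LF[11]=C('A')+1=1+1=2
L[12]='d': occ=2, LF[12]=C('d')+2=14+2=16
L[13]='D': occ=0, LF[13]=C('D')+0=7+0=7
L[14]='D': occ=1, LF[14]=C('D')+1=7+1=8
L[15]='C': occ=0, LF[15]=C('C')+0=6+0=6
L[16]='b': occ=1, LF[16]=C('b')+1=10+1=11

Answer: 14 10 9 0 12 13 3 4 1 15 5 2 16 7 8 6 11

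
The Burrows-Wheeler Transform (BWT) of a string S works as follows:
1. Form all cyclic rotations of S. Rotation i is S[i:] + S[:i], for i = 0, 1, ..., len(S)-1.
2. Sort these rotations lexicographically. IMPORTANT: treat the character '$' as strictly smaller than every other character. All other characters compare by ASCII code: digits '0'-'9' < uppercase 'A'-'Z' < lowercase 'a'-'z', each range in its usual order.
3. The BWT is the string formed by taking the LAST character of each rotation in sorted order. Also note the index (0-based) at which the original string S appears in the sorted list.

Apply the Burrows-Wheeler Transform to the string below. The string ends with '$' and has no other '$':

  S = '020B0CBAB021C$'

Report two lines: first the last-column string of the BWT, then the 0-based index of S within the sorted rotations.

Answer: C$B2B200BA0C10
1

Derivation:
All 14 rotations (rotation i = S[i:]+S[:i]):
  rot[0] = 020B0CBAB021C$
  rot[1] = 20B0CBAB021C$0
  rot[2] = 0B0CBAB021C$02
  rot[3] = B0CBAB021C$020
  rot[4] = 0CBAB021C$020B
  rot[5] = CBAB021C$020B0
  rot[6] = BAB021C$020B0C
  rot[7] = AB021C$020B0CB
  rot[8] = B021C$020B0CBA
  rot[9] = 021C$020B0CBAB
  rot[10] = 21C$020B0CBAB0
  rot[11] = 1C$020B0CBAB02
  rot[12] = C$020B0CBAB021
  rot[13] = $020B0CBAB021C
Sorted (with $ < everything):
  sorted[0] = $020B0CBAB021C  (last char: 'C')
  sorted[1] = 020B0CBAB021C$  (last char: '$')
  sorted[2] = 021C$020B0CBAB  (last char: 'B')
  sorted[3] = 0B0CBAB021C$02  (last char: '2')
  sorted[4] = 0CBAB021C$020B  (last char: 'B')
  sorted[5] = 1C$020B0CBAB02  (last char: '2')
  sorted[6] = 20B0CBAB021C$0  (last char: '0')
  sorted[7] = 21C$020B0CBAB0  (last char: '0')
  sorted[8] = AB021C$020B0CB  (last char: 'B')
  sorted[9] = B021C$020B0CBA  (last char: 'A')
  sorted[10] = B0CBAB021C$020  (last char: '0')
  sorted[11] = BAB021C$020B0C  (last char: 'C')
  sorted[12] = C$020B0CBAB021  (last char: '1')
  sorted[13] = CBAB021C$020B0  (last char: '0')
Last column: C$B2B200BA0C10
Original string S is at sorted index 1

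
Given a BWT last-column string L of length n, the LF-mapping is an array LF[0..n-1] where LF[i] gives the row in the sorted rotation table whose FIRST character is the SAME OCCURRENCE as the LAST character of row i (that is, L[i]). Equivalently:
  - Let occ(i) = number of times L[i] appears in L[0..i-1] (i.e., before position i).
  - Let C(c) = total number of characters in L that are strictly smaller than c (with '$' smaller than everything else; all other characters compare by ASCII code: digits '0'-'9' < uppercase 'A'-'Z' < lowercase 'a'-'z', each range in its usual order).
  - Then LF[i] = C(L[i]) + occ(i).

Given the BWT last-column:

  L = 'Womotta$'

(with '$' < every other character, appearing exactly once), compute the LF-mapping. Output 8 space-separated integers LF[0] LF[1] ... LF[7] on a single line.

Answer: 1 4 3 5 6 7 2 0

Derivation:
Char counts: '$':1, 'W':1, 'a':1, 'm':1, 'o':2, 't':2
C (first-col start): C('$')=0, C('W')=1, C('a')=2, C('m')=3, C('o')=4, C('t')=6
L[0]='W': occ=0, LF[0]=C('W')+0=1+0=1
L[1]='o': occ=0, LF[1]=C('o')+0=4+0=4
L[2]='m': occ=0, LF[2]=C('m')+0=3+0=3
L[3]='o': occ=1, LF[3]=C('o')+1=4+1=5
L[4]='t': occ=0, LF[4]=C('t')+0=6+0=6
L[5]='t': occ=1, LF[5]=C('t')+1=6+1=7
L[6]='a': occ=0, LF[6]=C('a')+0=2+0=2
L[7]='$': occ=0, LF[7]=C('$')+0=0+0=0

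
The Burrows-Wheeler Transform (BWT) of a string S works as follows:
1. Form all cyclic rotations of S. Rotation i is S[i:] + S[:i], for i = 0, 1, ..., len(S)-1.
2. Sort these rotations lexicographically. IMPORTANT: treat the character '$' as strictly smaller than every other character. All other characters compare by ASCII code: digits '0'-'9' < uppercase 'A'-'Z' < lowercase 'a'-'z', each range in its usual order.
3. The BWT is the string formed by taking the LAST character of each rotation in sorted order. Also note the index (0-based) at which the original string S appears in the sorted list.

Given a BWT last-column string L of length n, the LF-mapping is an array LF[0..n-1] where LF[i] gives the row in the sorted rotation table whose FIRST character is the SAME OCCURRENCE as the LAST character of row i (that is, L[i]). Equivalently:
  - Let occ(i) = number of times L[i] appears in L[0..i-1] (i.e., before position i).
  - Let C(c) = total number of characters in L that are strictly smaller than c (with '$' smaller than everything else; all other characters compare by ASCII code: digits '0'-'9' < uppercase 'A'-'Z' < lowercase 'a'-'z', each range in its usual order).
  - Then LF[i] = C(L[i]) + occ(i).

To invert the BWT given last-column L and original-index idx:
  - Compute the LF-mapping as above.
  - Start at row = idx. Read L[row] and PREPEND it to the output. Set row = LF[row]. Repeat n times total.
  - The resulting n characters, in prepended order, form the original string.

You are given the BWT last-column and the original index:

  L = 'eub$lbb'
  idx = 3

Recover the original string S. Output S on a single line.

Answer: bubble$

Derivation:
LF mapping: 4 6 1 0 5 2 3
Walk LF starting at row 3, prepending L[row]:
  step 1: row=3, L[3]='$', prepend. Next row=LF[3]=0
  step 2: row=0, L[0]='e', prepend. Next row=LF[0]=4
  step 3: row=4, L[4]='l', prepend. Next row=LF[4]=5
  step 4: row=5, L[5]='b', prepend. Next row=LF[5]=2
  step 5: row=2, L[2]='b', prepend. Next row=LF[2]=1
  step 6: row=1, L[1]='u', prepend. Next row=LF[1]=6
  step 7: row=6, L[6]='b', prepend. Next row=LF[6]=3
Reversed output: bubble$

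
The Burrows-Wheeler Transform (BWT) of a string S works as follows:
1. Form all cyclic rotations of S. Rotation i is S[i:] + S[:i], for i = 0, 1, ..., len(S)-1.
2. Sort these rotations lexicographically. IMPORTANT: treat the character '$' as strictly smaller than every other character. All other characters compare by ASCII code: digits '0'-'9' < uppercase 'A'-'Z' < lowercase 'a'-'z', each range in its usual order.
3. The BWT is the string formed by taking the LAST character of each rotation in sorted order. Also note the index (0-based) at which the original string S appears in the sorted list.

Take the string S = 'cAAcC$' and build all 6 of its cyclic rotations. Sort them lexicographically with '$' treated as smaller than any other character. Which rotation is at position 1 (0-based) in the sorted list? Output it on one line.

All 6 rotations (rotation i = S[i:]+S[:i]):
  rot[0] = cAAcC$
  rot[1] = AAcC$c
  rot[2] = AcC$cA
  rot[3] = cC$cAA
  rot[4] = C$cAAc
  rot[5] = $cAAcC
Sorted (with $ < everything):
  sorted[0] = $cAAcC
  sorted[1] = AAcC$c
  sorted[2] = AcC$cA
  sorted[3] = C$cAAc
  sorted[4] = cAAcC$
  sorted[5] = cC$cAA
sorted[1] = AAcC$c

Answer: AAcC$c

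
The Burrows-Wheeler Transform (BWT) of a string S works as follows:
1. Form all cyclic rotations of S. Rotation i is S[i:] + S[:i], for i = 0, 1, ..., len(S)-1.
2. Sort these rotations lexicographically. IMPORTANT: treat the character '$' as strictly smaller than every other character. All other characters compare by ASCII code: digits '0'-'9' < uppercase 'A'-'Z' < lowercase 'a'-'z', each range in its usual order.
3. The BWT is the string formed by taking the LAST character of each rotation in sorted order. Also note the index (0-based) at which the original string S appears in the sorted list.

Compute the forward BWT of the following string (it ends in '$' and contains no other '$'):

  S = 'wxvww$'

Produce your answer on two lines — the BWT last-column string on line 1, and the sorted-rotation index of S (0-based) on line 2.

All 6 rotations (rotation i = S[i:]+S[:i]):
  rot[0] = wxvww$
  rot[1] = xvww$w
  rot[2] = vww$wx
  rot[3] = ww$wxv
  rot[4] = w$wxvw
  rot[5] = $wxvww
Sorted (with $ < everything):
  sorted[0] = $wxvww  (last char: 'w')
  sorted[1] = vww$wx  (last char: 'x')
  sorted[2] = w$wxvw  (last char: 'w')
  sorted[3] = ww$wxv  (last char: 'v')
  sorted[4] = wxvww$  (last char: '$')
  sorted[5] = xvww$w  (last char: 'w')
Last column: wxwv$w
Original string S is at sorted index 4

Answer: wxwv$w
4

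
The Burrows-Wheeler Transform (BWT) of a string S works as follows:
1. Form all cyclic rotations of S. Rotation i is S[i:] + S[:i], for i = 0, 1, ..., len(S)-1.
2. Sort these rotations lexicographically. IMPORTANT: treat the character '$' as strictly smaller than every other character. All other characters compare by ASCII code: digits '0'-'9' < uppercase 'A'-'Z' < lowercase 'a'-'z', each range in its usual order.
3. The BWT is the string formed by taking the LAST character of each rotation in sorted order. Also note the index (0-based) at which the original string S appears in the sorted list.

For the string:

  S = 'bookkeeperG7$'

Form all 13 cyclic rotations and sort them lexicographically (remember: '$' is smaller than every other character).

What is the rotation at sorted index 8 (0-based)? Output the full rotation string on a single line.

All 13 rotations (rotation i = S[i:]+S[:i]):
  rot[0] = bookkeeperG7$
  rot[1] = ookkeeperG7$b
  rot[2] = okkeeperG7$bo
  rot[3] = kkeeperG7$boo
  rot[4] = keeperG7$book
  rot[5] = eeperG7$bookk
  rot[6] = eperG7$bookke
  rot[7] = perG7$bookkee
  rot[8] = erG7$bookkeep
  rot[9] = rG7$bookkeepe
  rot[10] = G7$bookkeeper
  rot[11] = 7$bookkeeperG
  rot[12] = $bookkeeperG7
Sorted (with $ < everything):
  sorted[0] = $bookkeeperG7
  sorted[1] = 7$bookkeeperG
  sorted[2] = G7$bookkeeper
  sorted[3] = bookkeeperG7$
  sorted[4] = eeperG7$bookk
  sorted[5] = eperG7$bookke
  sorted[6] = erG7$bookkeep
  sorted[7] = keeperG7$book
  sorted[8] = kkeeperG7$boo
  sorted[9] = okkeeperG7$bo
  sorted[10] = ookkeeperG7$b
  sorted[11] = perG7$bookkee
  sorted[12] = rG7$bookkeepe
sorted[8] = kkeeperG7$boo

Answer: kkeeperG7$boo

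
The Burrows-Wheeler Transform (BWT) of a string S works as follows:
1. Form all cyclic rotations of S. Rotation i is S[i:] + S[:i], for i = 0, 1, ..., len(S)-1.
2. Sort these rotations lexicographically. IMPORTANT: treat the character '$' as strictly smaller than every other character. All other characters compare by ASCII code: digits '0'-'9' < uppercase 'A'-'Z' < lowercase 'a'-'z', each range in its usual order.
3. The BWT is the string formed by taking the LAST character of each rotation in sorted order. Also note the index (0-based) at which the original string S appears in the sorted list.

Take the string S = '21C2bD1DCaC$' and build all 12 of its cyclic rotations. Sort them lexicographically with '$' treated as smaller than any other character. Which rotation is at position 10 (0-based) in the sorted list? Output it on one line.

Answer: aC$21C2bD1DC

Derivation:
All 12 rotations (rotation i = S[i:]+S[:i]):
  rot[0] = 21C2bD1DCaC$
  rot[1] = 1C2bD1DCaC$2
  rot[2] = C2bD1DCaC$21
  rot[3] = 2bD1DCaC$21C
  rot[4] = bD1DCaC$21C2
  rot[5] = D1DCaC$21C2b
  rot[6] = 1DCaC$21C2bD
  rot[7] = DCaC$21C2bD1
  rot[8] = CaC$21C2bD1D
  rot[9] = aC$21C2bD1DC
  rot[10] = C$21C2bD1DCa
  rot[11] = $21C2bD1DCaC
Sorted (with $ < everything):
  sorted[0] = $21C2bD1DCaC
  sorted[1] = 1C2bD1DCaC$2
  sorted[2] = 1DCaC$21C2bD
  sorted[3] = 21C2bD1DCaC$
  sorted[4] = 2bD1DCaC$21C
  sorted[5] = C$21C2bD1DCa
  sorted[6] = C2bD1DCaC$21
  sorted[7] = CaC$21C2bD1D
  sorted[8] = D1DCaC$21C2b
  sorted[9] = DCaC$21C2bD1
  sorted[10] = aC$21C2bD1DC
  sorted[11] = bD1DCaC$21C2
sorted[10] = aC$21C2bD1DC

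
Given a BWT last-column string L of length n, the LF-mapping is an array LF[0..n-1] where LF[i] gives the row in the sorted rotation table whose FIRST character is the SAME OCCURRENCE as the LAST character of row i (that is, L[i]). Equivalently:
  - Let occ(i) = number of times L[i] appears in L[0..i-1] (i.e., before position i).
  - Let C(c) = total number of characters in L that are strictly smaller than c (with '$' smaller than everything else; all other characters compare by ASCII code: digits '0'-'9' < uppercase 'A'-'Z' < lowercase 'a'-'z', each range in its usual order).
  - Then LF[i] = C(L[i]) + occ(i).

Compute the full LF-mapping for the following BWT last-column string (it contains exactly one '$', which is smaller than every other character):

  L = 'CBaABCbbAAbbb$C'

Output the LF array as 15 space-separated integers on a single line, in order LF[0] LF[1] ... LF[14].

Answer: 6 4 9 1 5 7 10 11 2 3 12 13 14 0 8

Derivation:
Char counts: '$':1, 'A':3, 'B':2, 'C':3, 'a':1, 'b':5
C (first-col start): C('$')=0, C('A')=1, C('B')=4, C('C')=6, C('a')=9, C('b')=10
L[0]='C': occ=0, LF[0]=C('C')+0=6+0=6
L[1]='B': occ=0, LF[1]=C('B')+0=4+0=4
L[2]='a': occ=0, LF[2]=C('a')+0=9+0=9
L[3]='A': occ=0, LF[3]=C('A')+0=1+0=1
L[4]='B': occ=1, LF[4]=C('B')+1=4+1=5
L[5]='C': occ=1, LF[5]=C('C')+1=6+1=7
L[6]='b': occ=0, LF[6]=C('b')+0=10+0=10
L[7]='b': occ=1, LF[7]=C('b')+1=10+1=11
L[8]='A': occ=1, LF[8]=C('A')+1=1+1=2
L[9]='A': occ=2, LF[9]=C('A')+2=1+2=3
L[10]='b': occ=2, LF[10]=C('b')+2=10+2=12
L[11]='b': occ=3, LF[11]=C('b')+3=10+3=13
L[12]='b': occ=4, LF[12]=C('b')+4=10+4=14
L[13]='$': occ=0, LF[13]=C('$')+0=0+0=0
L[14]='C': occ=2, LF[14]=C('C')+2=6+2=8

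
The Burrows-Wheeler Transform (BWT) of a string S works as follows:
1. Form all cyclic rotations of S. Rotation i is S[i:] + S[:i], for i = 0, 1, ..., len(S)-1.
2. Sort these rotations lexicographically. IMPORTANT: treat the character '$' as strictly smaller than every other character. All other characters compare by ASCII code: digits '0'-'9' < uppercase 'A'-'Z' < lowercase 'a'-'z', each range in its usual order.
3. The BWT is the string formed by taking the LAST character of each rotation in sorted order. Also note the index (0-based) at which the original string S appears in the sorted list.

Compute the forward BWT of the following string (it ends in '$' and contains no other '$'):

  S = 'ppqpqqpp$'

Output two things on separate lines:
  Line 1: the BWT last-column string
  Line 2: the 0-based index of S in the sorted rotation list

Answer: ppq$pqqpp
3

Derivation:
All 9 rotations (rotation i = S[i:]+S[:i]):
  rot[0] = ppqpqqpp$
  rot[1] = pqpqqpp$p
  rot[2] = qpqqpp$pp
  rot[3] = pqqpp$ppq
  rot[4] = qqpp$ppqp
  rot[5] = qpp$ppqpq
  rot[6] = pp$ppqpqq
  rot[7] = p$ppqpqqp
  rot[8] = $ppqpqqpp
Sorted (with $ < everything):
  sorted[0] = $ppqpqqpp  (last char: 'p')
  sorted[1] = p$ppqpqqp  (last char: 'p')
  sorted[2] = pp$ppqpqq  (last char: 'q')
  sorted[3] = ppqpqqpp$  (last char: '$')
  sorted[4] = pqpqqpp$p  (last char: 'p')
  sorted[5] = pqqpp$ppq  (last char: 'q')
  sorted[6] = qpp$ppqpq  (last char: 'q')
  sorted[7] = qpqqpp$pp  (last char: 'p')
  sorted[8] = qqpp$ppqp  (last char: 'p')
Last column: ppq$pqqpp
Original string S is at sorted index 3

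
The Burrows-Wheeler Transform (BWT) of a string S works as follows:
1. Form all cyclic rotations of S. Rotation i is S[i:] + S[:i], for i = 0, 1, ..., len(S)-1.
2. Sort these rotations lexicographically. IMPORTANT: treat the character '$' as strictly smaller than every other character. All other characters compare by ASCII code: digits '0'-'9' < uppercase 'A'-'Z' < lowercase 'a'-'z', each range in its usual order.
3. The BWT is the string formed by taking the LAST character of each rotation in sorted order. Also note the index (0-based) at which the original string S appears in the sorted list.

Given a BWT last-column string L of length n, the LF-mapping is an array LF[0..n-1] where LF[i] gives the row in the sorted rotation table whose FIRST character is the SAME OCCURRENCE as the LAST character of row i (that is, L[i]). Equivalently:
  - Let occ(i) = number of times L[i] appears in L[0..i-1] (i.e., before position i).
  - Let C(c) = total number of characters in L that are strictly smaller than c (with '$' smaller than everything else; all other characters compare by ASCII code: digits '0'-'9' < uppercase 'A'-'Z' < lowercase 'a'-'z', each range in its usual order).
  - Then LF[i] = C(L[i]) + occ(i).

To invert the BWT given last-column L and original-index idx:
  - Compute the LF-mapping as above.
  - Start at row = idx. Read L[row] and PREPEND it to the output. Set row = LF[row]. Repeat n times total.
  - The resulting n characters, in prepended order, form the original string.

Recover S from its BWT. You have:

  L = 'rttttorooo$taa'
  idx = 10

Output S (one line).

LF mapping: 7 9 10 11 12 3 8 4 5 6 0 13 1 2
Walk LF starting at row 10, prepending L[row]:
  step 1: row=10, L[10]='$', prepend. Next row=LF[10]=0
  step 2: row=0, L[0]='r', prepend. Next row=LF[0]=7
  step 3: row=7, L[7]='o', prepend. Next row=LF[7]=4
  step 4: row=4, L[4]='t', prepend. Next row=LF[4]=12
  step 5: row=12, L[12]='a', prepend. Next row=LF[12]=1
  step 6: row=1, L[1]='t', prepend. Next row=LF[1]=9
  step 7: row=9, L[9]='o', prepend. Next row=LF[9]=6
  step 8: row=6, L[6]='r', prepend. Next row=LF[6]=8
  step 9: row=8, L[8]='o', prepend. Next row=LF[8]=5
  step 10: row=5, L[5]='o', prepend. Next row=LF[5]=3
  step 11: row=3, L[3]='t', prepend. Next row=LF[3]=11
  step 12: row=11, L[11]='t', prepend. Next row=LF[11]=13
  step 13: row=13, L[13]='a', prepend. Next row=LF[13]=2
  step 14: row=2, L[2]='t', prepend. Next row=LF[2]=10
Reversed output: tattoorotator$

Answer: tattoorotator$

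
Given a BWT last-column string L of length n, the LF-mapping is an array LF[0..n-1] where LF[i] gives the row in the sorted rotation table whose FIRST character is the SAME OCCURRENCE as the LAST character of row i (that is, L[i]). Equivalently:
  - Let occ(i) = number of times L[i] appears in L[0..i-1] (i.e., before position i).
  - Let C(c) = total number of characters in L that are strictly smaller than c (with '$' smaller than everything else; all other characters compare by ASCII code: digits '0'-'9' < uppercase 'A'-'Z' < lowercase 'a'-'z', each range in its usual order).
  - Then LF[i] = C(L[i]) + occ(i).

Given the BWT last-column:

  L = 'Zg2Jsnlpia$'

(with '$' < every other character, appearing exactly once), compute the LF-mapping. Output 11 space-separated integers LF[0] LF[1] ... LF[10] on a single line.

Char counts: '$':1, '2':1, 'J':1, 'Z':1, 'a':1, 'g':1, 'i':1, 'l':1, 'n':1, 'p':1, 's':1
C (first-col start): C('$')=0, C('2')=1, C('J')=2, C('Z')=3, C('a')=4, C('g')=5, C('i')=6, C('l')=7, C('n')=8, C('p')=9, C('s')=10
L[0]='Z': occ=0, LF[0]=C('Z')+0=3+0=3
L[1]='g': occ=0, LF[1]=C('g')+0=5+0=5
L[2]='2': occ=0, LF[2]=C('2')+0=1+0=1
L[3]='J': occ=0, LF[3]=C('J')+0=2+0=2
L[4]='s': occ=0, LF[4]=C('s')+0=10+0=10
L[5]='n': occ=0, LF[5]=C('n')+0=8+0=8
L[6]='l': occ=0, LF[6]=C('l')+0=7+0=7
L[7]='p': occ=0, LF[7]=C('p')+0=9+0=9
L[8]='i': occ=0, LF[8]=C('i')+0=6+0=6
L[9]='a': occ=0, LF[9]=C('a')+0=4+0=4
L[10]='$': occ=0, LF[10]=C('$')+0=0+0=0

Answer: 3 5 1 2 10 8 7 9 6 4 0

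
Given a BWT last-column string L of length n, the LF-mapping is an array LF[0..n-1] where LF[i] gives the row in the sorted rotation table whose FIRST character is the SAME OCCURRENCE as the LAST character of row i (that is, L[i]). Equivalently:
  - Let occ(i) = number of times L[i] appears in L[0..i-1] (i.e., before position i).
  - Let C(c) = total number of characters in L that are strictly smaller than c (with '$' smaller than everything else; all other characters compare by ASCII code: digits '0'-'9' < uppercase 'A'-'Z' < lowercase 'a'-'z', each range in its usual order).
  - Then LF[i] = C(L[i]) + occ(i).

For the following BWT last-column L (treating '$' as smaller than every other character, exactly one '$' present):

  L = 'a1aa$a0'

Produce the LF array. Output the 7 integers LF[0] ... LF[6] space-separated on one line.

Answer: 3 2 4 5 0 6 1

Derivation:
Char counts: '$':1, '0':1, '1':1, 'a':4
C (first-col start): C('$')=0, C('0')=1, C('1')=2, C('a')=3
L[0]='a': occ=0, LF[0]=C('a')+0=3+0=3
L[1]='1': occ=0, LF[1]=C('1')+0=2+0=2
L[2]='a': occ=1, LF[2]=C('a')+1=3+1=4
L[3]='a': occ=2, LF[3]=C('a')+2=3+2=5
L[4]='$': occ=0, LF[4]=C('$')+0=0+0=0
L[5]='a': occ=3, LF[5]=C('a')+3=3+3=6
L[6]='0': occ=0, LF[6]=C('0')+0=1+0=1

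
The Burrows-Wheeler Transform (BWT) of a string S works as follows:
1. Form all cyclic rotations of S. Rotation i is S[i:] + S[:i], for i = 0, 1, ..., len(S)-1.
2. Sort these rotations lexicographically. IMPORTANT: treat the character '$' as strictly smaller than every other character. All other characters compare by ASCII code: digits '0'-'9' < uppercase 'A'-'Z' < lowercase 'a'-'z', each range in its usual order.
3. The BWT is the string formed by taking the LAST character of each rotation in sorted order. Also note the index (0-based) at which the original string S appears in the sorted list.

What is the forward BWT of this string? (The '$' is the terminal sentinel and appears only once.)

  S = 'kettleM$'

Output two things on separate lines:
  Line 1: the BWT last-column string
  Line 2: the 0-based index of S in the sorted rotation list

Answer: Melk$tte
4

Derivation:
All 8 rotations (rotation i = S[i:]+S[:i]):
  rot[0] = kettleM$
  rot[1] = ettleM$k
  rot[2] = ttleM$ke
  rot[3] = tleM$ket
  rot[4] = leM$kett
  rot[5] = eM$kettl
  rot[6] = M$kettle
  rot[7] = $kettleM
Sorted (with $ < everything):
  sorted[0] = $kettleM  (last char: 'M')
  sorted[1] = M$kettle  (last char: 'e')
  sorted[2] = eM$kettl  (last char: 'l')
  sorted[3] = ettleM$k  (last char: 'k')
  sorted[4] = kettleM$  (last char: '$')
  sorted[5] = leM$kett  (last char: 't')
  sorted[6] = tleM$ket  (last char: 't')
  sorted[7] = ttleM$ke  (last char: 'e')
Last column: Melk$tte
Original string S is at sorted index 4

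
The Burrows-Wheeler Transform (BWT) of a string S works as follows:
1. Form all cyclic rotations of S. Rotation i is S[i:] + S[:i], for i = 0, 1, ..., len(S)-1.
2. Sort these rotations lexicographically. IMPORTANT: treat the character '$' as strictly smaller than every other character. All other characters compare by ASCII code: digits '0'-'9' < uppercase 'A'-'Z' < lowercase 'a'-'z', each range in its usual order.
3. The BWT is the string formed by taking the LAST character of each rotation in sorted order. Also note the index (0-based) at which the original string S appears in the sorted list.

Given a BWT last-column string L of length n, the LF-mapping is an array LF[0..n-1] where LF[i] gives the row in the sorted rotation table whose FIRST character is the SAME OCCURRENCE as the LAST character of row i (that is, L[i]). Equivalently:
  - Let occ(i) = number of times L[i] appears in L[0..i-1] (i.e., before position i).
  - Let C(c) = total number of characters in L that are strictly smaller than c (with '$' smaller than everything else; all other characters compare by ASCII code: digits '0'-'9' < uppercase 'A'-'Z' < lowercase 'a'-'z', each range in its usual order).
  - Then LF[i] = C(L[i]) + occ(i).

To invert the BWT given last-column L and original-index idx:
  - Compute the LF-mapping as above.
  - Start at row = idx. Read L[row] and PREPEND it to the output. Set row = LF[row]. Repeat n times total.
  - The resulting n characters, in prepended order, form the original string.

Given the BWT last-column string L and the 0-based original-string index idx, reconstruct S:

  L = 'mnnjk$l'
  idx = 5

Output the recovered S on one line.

Answer: njlnkm$

Derivation:
LF mapping: 4 5 6 1 2 0 3
Walk LF starting at row 5, prepending L[row]:
  step 1: row=5, L[5]='$', prepend. Next row=LF[5]=0
  step 2: row=0, L[0]='m', prepend. Next row=LF[0]=4
  step 3: row=4, L[4]='k', prepend. Next row=LF[4]=2
  step 4: row=2, L[2]='n', prepend. Next row=LF[2]=6
  step 5: row=6, L[6]='l', prepend. Next row=LF[6]=3
  step 6: row=3, L[3]='j', prepend. Next row=LF[3]=1
  step 7: row=1, L[1]='n', prepend. Next row=LF[1]=5
Reversed output: njlnkm$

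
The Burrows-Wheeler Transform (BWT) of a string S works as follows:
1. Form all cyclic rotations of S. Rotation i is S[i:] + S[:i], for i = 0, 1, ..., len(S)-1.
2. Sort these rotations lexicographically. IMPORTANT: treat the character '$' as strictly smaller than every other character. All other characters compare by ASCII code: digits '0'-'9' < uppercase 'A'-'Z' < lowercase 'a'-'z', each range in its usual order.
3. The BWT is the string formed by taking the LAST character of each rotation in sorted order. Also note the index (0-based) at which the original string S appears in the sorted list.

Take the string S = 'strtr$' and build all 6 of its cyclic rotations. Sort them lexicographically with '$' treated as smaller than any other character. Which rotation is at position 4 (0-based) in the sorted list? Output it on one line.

Answer: tr$str

Derivation:
All 6 rotations (rotation i = S[i:]+S[:i]):
  rot[0] = strtr$
  rot[1] = trtr$s
  rot[2] = rtr$st
  rot[3] = tr$str
  rot[4] = r$strt
  rot[5] = $strtr
Sorted (with $ < everything):
  sorted[0] = $strtr
  sorted[1] = r$strt
  sorted[2] = rtr$st
  sorted[3] = strtr$
  sorted[4] = tr$str
  sorted[5] = trtr$s
sorted[4] = tr$str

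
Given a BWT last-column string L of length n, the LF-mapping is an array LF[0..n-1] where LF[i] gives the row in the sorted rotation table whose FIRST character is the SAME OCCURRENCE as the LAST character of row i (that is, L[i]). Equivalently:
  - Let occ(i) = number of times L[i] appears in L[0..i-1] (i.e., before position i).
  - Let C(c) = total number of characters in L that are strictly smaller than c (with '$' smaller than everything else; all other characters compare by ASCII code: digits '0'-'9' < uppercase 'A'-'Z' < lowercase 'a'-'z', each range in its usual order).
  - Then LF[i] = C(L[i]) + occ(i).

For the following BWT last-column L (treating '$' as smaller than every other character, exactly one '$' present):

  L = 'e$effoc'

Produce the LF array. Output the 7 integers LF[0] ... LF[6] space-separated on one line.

Answer: 2 0 3 4 5 6 1

Derivation:
Char counts: '$':1, 'c':1, 'e':2, 'f':2, 'o':1
C (first-col start): C('$')=0, C('c')=1, C('e')=2, C('f')=4, C('o')=6
L[0]='e': occ=0, LF[0]=C('e')+0=2+0=2
L[1]='$': occ=0, LF[1]=C('$')+0=0+0=0
L[2]='e': occ=1, LF[2]=C('e')+1=2+1=3
L[3]='f': occ=0, LF[3]=C('f')+0=4+0=4
L[4]='f': occ=1, LF[4]=C('f')+1=4+1=5
L[5]='o': occ=0, LF[5]=C('o')+0=6+0=6
L[6]='c': occ=0, LF[6]=C('c')+0=1+0=1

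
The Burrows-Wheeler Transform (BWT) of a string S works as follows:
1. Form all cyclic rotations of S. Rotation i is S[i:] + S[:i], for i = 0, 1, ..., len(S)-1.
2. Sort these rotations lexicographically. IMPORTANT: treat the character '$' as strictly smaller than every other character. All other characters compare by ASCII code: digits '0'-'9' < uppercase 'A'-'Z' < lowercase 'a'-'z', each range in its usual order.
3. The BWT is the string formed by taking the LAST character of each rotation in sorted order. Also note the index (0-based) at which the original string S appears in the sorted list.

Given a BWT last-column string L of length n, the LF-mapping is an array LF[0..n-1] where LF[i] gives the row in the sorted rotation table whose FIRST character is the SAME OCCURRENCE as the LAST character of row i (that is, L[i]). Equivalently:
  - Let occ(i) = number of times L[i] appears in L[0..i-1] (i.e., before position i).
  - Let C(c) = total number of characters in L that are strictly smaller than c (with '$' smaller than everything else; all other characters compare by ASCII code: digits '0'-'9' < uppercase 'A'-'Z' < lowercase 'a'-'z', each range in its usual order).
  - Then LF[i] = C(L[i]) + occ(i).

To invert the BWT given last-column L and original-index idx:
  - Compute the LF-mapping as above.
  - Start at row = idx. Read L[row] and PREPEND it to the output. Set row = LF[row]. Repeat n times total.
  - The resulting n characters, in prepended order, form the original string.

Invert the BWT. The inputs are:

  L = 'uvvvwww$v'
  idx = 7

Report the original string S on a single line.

LF mapping: 1 2 3 4 6 7 8 0 5
Walk LF starting at row 7, prepending L[row]:
  step 1: row=7, L[7]='$', prepend. Next row=LF[7]=0
  step 2: row=0, L[0]='u', prepend. Next row=LF[0]=1
  step 3: row=1, L[1]='v', prepend. Next row=LF[1]=2
  step 4: row=2, L[2]='v', prepend. Next row=LF[2]=3
  step 5: row=3, L[3]='v', prepend. Next row=LF[3]=4
  step 6: row=4, L[4]='w', prepend. Next row=LF[4]=6
  step 7: row=6, L[6]='w', prepend. Next row=LF[6]=8
  step 8: row=8, L[8]='v', prepend. Next row=LF[8]=5
  step 9: row=5, L[5]='w', prepend. Next row=LF[5]=7
Reversed output: wvwwvvvu$

Answer: wvwwvvvu$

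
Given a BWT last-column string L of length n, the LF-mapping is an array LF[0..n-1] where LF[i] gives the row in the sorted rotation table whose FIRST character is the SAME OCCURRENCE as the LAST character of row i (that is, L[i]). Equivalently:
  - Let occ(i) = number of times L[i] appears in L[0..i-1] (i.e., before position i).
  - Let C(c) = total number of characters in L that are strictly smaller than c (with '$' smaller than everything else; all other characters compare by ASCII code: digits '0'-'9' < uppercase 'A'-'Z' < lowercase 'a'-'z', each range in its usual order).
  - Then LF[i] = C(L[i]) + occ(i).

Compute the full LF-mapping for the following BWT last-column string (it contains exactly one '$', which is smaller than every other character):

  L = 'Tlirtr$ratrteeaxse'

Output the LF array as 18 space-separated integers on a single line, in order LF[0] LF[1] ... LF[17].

Char counts: '$':1, 'T':1, 'a':2, 'e':3, 'i':1, 'l':1, 'r':4, 's':1, 't':3, 'x':1
C (first-col start): C('$')=0, C('T')=1, C('a')=2, C('e')=4, C('i')=7, C('l')=8, C('r')=9, C('s')=13, C('t')=14, C('x')=17
L[0]='T': occ=0, LF[0]=C('T')+0=1+0=1
L[1]='l': occ=0, LF[1]=C('l')+0=8+0=8
L[2]='i': occ=0, LF[2]=C('i')+0=7+0=7
L[3]='r': occ=0, LF[3]=C('r')+0=9+0=9
L[4]='t': occ=0, LF[4]=C('t')+0=14+0=14
L[5]='r': occ=1, LF[5]=C('r')+1=9+1=10
L[6]='$': occ=0, LF[6]=C('$')+0=0+0=0
L[7]='r': occ=2, LF[7]=C('r')+2=9+2=11
L[8]='a': occ=0, LF[8]=C('a')+0=2+0=2
L[9]='t': occ=1, LF[9]=C('t')+1=14+1=15
L[10]='r': occ=3, LF[10]=C('r')+3=9+3=12
L[11]='t': occ=2, LF[11]=C('t')+2=14+2=16
L[12]='e': occ=0, LF[12]=C('e')+0=4+0=4
L[13]='e': occ=1, LF[13]=C('e')+1=4+1=5
L[14]='a': occ=1, LF[14]=C('a')+1=2+1=3
L[15]='x': occ=0, LF[15]=C('x')+0=17+0=17
L[16]='s': occ=0, LF[16]=C('s')+0=13+0=13
L[17]='e': occ=2, LF[17]=C('e')+2=4+2=6

Answer: 1 8 7 9 14 10 0 11 2 15 12 16 4 5 3 17 13 6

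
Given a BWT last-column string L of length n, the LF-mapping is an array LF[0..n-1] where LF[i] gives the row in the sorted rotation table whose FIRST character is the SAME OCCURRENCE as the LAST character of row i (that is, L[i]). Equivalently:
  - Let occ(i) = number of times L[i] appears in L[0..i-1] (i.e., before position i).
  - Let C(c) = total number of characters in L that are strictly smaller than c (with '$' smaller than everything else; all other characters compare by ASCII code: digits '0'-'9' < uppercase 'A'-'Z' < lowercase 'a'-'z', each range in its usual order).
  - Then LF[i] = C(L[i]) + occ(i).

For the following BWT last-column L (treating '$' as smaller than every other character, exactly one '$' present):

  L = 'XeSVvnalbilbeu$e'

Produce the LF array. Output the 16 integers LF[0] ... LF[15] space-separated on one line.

Answer: 3 7 1 2 15 13 4 11 5 10 12 6 8 14 0 9

Derivation:
Char counts: '$':1, 'S':1, 'V':1, 'X':1, 'a':1, 'b':2, 'e':3, 'i':1, 'l':2, 'n':1, 'u':1, 'v':1
C (first-col start): C('$')=0, C('S')=1, C('V')=2, C('X')=3, C('a')=4, C('b')=5, C('e')=7, C('i')=10, C('l')=11, C('n')=13, C('u')=14, C('v')=15
L[0]='X': occ=0, LF[0]=C('X')+0=3+0=3
L[1]='e': occ=0, LF[1]=C('e')+0=7+0=7
L[2]='S': occ=0, LF[2]=C('S')+0=1+0=1
L[3]='V': occ=0, LF[3]=C('V')+0=2+0=2
L[4]='v': occ=0, LF[4]=C('v')+0=15+0=15
L[5]='n': occ=0, LF[5]=C('n')+0=13+0=13
L[6]='a': occ=0, LF[6]=C('a')+0=4+0=4
L[7]='l': occ=0, LF[7]=C('l')+0=11+0=11
L[8]='b': occ=0, LF[8]=C('b')+0=5+0=5
L[9]='i': occ=0, LF[9]=C('i')+0=10+0=10
L[10]='l': occ=1, LF[10]=C('l')+1=11+1=12
L[11]='b': occ=1, LF[11]=C('b')+1=5+1=6
L[12]='e': occ=1, LF[12]=C('e')+1=7+1=8
L[13]='u': occ=0, LF[13]=C('u')+0=14+0=14
L[14]='$': occ=0, LF[14]=C('$')+0=0+0=0
L[15]='e': occ=2, LF[15]=C('e')+2=7+2=9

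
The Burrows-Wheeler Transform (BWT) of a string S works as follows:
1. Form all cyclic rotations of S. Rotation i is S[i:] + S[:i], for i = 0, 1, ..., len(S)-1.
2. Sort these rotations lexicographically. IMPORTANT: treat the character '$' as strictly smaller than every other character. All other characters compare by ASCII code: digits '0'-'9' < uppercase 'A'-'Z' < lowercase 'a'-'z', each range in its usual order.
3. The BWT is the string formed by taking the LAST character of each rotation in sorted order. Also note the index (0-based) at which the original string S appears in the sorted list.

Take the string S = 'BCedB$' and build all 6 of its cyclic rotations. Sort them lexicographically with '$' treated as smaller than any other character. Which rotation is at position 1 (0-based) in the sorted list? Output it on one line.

Answer: B$BCed

Derivation:
All 6 rotations (rotation i = S[i:]+S[:i]):
  rot[0] = BCedB$
  rot[1] = CedB$B
  rot[2] = edB$BC
  rot[3] = dB$BCe
  rot[4] = B$BCed
  rot[5] = $BCedB
Sorted (with $ < everything):
  sorted[0] = $BCedB
  sorted[1] = B$BCed
  sorted[2] = BCedB$
  sorted[3] = CedB$B
  sorted[4] = dB$BCe
  sorted[5] = edB$BC
sorted[1] = B$BCed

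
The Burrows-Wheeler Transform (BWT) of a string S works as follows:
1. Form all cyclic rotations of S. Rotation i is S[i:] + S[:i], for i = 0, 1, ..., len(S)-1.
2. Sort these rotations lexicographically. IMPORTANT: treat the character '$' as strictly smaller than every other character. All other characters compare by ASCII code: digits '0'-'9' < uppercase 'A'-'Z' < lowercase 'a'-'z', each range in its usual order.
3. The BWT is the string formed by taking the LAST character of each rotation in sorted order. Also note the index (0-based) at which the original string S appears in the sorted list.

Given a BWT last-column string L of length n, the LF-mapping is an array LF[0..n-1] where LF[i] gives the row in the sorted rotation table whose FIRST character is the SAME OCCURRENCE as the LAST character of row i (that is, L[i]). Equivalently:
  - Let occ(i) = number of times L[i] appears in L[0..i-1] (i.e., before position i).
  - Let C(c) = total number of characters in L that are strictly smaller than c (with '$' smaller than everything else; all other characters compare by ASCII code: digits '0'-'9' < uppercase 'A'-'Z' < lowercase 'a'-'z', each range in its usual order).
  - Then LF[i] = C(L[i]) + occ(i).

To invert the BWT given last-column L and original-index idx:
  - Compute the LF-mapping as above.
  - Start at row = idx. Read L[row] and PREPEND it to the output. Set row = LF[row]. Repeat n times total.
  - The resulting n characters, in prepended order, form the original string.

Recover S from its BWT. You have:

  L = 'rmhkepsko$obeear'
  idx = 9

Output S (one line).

Answer: marshbookkeeper$

Derivation:
LF mapping: 13 9 6 7 3 12 15 8 10 0 11 2 4 5 1 14
Walk LF starting at row 9, prepending L[row]:
  step 1: row=9, L[9]='$', prepend. Next row=LF[9]=0
  step 2: row=0, L[0]='r', prepend. Next row=LF[0]=13
  step 3: row=13, L[13]='e', prepend. Next row=LF[13]=5
  step 4: row=5, L[5]='p', prepend. Next row=LF[5]=12
  step 5: row=12, L[12]='e', prepend. Next row=LF[12]=4
  step 6: row=4, L[4]='e', prepend. Next row=LF[4]=3
  step 7: row=3, L[3]='k', prepend. Next row=LF[3]=7
  step 8: row=7, L[7]='k', prepend. Next row=LF[7]=8
  step 9: row=8, L[8]='o', prepend. Next row=LF[8]=10
  step 10: row=10, L[10]='o', prepend. Next row=LF[10]=11
  step 11: row=11, L[11]='b', prepend. Next row=LF[11]=2
  step 12: row=2, L[2]='h', prepend. Next row=LF[2]=6
  step 13: row=6, L[6]='s', prepend. Next row=LF[6]=15
  step 14: row=15, L[15]='r', prepend. Next row=LF[15]=14
  step 15: row=14, L[14]='a', prepend. Next row=LF[14]=1
  step 16: row=1, L[1]='m', prepend. Next row=LF[1]=9
Reversed output: marshbookkeeper$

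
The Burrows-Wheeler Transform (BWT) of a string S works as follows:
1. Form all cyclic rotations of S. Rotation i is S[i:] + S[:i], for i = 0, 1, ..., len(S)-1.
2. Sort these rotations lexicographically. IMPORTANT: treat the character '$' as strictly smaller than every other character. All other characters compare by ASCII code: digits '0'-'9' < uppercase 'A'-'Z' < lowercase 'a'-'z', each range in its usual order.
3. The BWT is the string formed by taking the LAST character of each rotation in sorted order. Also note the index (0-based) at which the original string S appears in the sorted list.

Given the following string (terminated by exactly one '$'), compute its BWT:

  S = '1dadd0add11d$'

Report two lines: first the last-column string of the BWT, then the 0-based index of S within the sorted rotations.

Answer: ddd1$d01dd1aa
4

Derivation:
All 13 rotations (rotation i = S[i:]+S[:i]):
  rot[0] = 1dadd0add11d$
  rot[1] = dadd0add11d$1
  rot[2] = add0add11d$1d
  rot[3] = dd0add11d$1da
  rot[4] = d0add11d$1dad
  rot[5] = 0add11d$1dadd
  rot[6] = add11d$1dadd0
  rot[7] = dd11d$1dadd0a
  rot[8] = d11d$1dadd0ad
  rot[9] = 11d$1dadd0add
  rot[10] = 1d$1dadd0add1
  rot[11] = d$1dadd0add11
  rot[12] = $1dadd0add11d
Sorted (with $ < everything):
  sorted[0] = $1dadd0add11d  (last char: 'd')
  sorted[1] = 0add11d$1dadd  (last char: 'd')
  sorted[2] = 11d$1dadd0add  (last char: 'd')
  sorted[3] = 1d$1dadd0add1  (last char: '1')
  sorted[4] = 1dadd0add11d$  (last char: '$')
  sorted[5] = add0add11d$1d  (last char: 'd')
  sorted[6] = add11d$1dadd0  (last char: '0')
  sorted[7] = d$1dadd0add11  (last char: '1')
  sorted[8] = d0add11d$1dad  (last char: 'd')
  sorted[9] = d11d$1dadd0ad  (last char: 'd')
  sorted[10] = dadd0add11d$1  (last char: '1')
  sorted[11] = dd0add11d$1da  (last char: 'a')
  sorted[12] = dd11d$1dadd0a  (last char: 'a')
Last column: ddd1$d01dd1aa
Original string S is at sorted index 4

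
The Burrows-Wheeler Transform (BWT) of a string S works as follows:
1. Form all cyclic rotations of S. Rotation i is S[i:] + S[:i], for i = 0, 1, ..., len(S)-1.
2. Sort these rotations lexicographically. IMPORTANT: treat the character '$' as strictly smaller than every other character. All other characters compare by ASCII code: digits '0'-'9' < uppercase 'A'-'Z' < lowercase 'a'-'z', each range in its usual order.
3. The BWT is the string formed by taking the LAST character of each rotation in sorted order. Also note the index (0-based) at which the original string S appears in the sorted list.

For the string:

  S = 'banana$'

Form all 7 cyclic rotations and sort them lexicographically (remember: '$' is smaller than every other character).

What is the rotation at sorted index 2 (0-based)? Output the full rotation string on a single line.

Answer: ana$ban

Derivation:
All 7 rotations (rotation i = S[i:]+S[:i]):
  rot[0] = banana$
  rot[1] = anana$b
  rot[2] = nana$ba
  rot[3] = ana$ban
  rot[4] = na$bana
  rot[5] = a$banan
  rot[6] = $banana
Sorted (with $ < everything):
  sorted[0] = $banana
  sorted[1] = a$banan
  sorted[2] = ana$ban
  sorted[3] = anana$b
  sorted[4] = banana$
  sorted[5] = na$bana
  sorted[6] = nana$ba
sorted[2] = ana$ban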